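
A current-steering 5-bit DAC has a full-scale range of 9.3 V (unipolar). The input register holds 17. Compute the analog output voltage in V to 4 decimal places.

4.9406 V

LSB = 9.3 V / 2^5 = 290.625 mV.
V_out = 0 + 17 × 0.290625 V = 4.94062 V.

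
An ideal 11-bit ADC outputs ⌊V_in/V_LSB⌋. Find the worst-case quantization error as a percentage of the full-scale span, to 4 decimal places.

0.0488 %

Truncating → worst-case error = 1 LSB = V_FS/2^11, so 100/2048 = 0.0488281 % of full scale.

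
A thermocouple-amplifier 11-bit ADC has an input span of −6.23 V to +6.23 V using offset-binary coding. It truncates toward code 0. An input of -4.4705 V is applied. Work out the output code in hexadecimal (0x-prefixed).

code 0x121 (decimal 289)

With 2048 levels over 12.46 V, one step is 6.084 mV.
Input sits at 289.202 steps above V_low.
Floor → code 289.
In hexadecimal (0x-prefixed): 0x121.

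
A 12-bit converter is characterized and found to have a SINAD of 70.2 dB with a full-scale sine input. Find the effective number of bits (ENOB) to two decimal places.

ENOB = (SINAD − 1.76) / 6.02 = (70.2 − 1.76)/6.02 = 11.369.

11.37 bits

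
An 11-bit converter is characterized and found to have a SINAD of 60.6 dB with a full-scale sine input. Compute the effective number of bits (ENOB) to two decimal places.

9.77 bits

ENOB = (SINAD − 1.76) / 6.02 = (60.6 − 1.76)/6.02 = 9.774.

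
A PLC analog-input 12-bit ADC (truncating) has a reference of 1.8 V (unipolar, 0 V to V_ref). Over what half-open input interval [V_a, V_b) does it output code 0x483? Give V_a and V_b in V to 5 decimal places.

LSB = 1.8/2^12 = 439.45 µV.
Code 0x483 = 1155 decimal.
V_a = V_low + 1155·LSB = 0.507568 V; V_b = V_low + 1156·LSB = 0.508008 V.

[0.50757 V, 0.50801 V)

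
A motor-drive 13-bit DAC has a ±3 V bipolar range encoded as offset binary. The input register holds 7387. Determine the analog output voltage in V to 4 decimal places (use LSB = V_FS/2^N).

2.4104 V

LSB = 6 V / 2^13 = 0.732 mV.
V_out = (−3) + 7387 × 0.000732422 V = 2.4104 V.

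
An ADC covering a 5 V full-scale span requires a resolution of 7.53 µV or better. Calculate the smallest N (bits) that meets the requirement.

Number of steps required ≥ 5 V / 7.53 µV = 664010.62.
Need 2^N ≥ 664010.62; 2^19 = 524288, 2^20 = 1048576.
Minimum N = 20.

20 bits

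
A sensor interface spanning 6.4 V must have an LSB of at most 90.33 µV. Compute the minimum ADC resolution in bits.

17 bits

Number of steps required ≥ 6.4 V / 90.33 µV = 70851.32.
Need 2^N ≥ 70851.32; 2^16 = 65536, 2^17 = 131072.
Minimum N = 17.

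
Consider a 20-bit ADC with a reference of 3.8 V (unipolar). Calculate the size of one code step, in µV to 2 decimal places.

3.62 µV

Full-scale span = 3.8 V.
LSB = 3.8 / 2^20 = 3.8 / 1048576 = 3.62396e-06 V = 3.62 µV.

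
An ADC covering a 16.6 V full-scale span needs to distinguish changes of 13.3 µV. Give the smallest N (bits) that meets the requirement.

Number of steps required ≥ 16.6 V / 13.3 µV = 1248120.30.
Need 2^N ≥ 1248120.30; 2^20 = 1048576, 2^21 = 2097152.
Minimum N = 21.

21 bits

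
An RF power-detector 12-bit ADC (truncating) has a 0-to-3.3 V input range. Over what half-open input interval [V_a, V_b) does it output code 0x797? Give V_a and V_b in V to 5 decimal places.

LSB = 3.3/2^12 = 0.806 mV.
Code 0x797 = 1943 decimal.
V_a = V_low + 1943·LSB = 1.56541 V; V_b = V_low + 1944·LSB = 1.56621 V.

[1.56541 V, 1.56621 V)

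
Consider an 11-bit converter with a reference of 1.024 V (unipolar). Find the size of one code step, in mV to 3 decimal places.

0.500 mV

Full-scale span = 1.024 V.
LSB = 1.024 / 2^11 = 1.024 / 2048 = 0.0005 V = 0.500 mV.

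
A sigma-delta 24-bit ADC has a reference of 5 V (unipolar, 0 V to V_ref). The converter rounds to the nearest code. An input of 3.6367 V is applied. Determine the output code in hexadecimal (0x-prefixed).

With 16777216 levels over 5 V, one step is 0.30 µV.
(V_in − V_low)/LSB = (3.6367 − 0) / 2.98023e-07 = 12202740.285.
Round → code 12202740.
In hexadecimal (0x-prefixed): 0xBA32F4.

code 0xBA32F4 (decimal 12202740)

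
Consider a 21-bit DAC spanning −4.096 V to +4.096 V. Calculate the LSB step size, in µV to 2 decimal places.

Full-scale span = 8.192 V.
LSB = 8.192 / 2^21 = 8.192 / 2097152 = 3.90625e-06 V = 3.91 µV.

3.91 µV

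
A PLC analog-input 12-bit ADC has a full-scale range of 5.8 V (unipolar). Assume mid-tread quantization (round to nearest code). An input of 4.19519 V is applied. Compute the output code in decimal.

Full-scale span = 5.8 V; LSB = 5.8/2^12 = 1.416 mV.
(4.19519 − 0) / 0.00141602 = 2962.672 LSBs.
round(2962.672) = 2963.

code 2963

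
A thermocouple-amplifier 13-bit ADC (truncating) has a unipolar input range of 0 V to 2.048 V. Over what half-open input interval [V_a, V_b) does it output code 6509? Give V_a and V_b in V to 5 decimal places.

[1.62725 V, 1.62750 V)

LSB = 2.048/2^13 = 250.00 µV.
V_a = V_low + 6509·LSB = 1.62725 V; V_b = V_low + 6510·LSB = 1.6275 V.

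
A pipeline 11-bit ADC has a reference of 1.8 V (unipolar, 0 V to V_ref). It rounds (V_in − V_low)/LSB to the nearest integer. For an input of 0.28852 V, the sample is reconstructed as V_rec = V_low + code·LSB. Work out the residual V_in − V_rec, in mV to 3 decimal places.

LSB = 1.8/2^11 = 0.879 mV.
(0.28852 − 0)/0.000878906 = 328.2716; round gives code 328.
Reconstructed: 0.28828125 V.
V_in − V_rec = 0.00023875 V = 0.239 mV.

0.239 mV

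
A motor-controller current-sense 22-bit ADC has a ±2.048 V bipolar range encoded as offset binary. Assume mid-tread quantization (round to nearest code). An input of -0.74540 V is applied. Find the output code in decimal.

code 1333862

With 4194304 levels over 4.096 V, one step is 0.98 µV.
(-0.74540 − (−2.048)) / 9.76563e-07 = 1333862.400 LSBs.
round(1333862.400) = 1333862.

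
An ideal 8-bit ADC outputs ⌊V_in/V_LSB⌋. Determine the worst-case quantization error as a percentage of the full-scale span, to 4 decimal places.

0.3906 %

Truncating → worst-case error = 1 LSB = V_FS/2^8, so 100/256 = 0.390625 % of full scale.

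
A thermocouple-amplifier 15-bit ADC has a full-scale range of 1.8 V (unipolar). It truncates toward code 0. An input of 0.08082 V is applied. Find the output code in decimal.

Full-scale span = 1.8 V; LSB = 1.8/2^15 = 54.93 µV.
(V_in − V_low)/LSB = (0.08082 − 0) / 5.49316e-05 = 1471.283.
⌊·⌋(1471.283) = 1471.

code 1471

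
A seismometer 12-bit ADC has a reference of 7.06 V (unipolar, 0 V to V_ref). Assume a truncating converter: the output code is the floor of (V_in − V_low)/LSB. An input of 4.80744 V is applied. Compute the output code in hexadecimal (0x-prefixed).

Full-scale span = 7.06 V; LSB = 7.06/2^12 = 1.724 mV.
Input sits at 2789.132 steps above V_low.
⌊·⌋(2789.132) = 2789.
In hexadecimal (0x-prefixed): 0xAE5.

code 0xAE5 (decimal 2789)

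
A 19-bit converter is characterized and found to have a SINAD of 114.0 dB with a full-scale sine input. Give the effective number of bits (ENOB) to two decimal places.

18.64 bits

ENOB = (SINAD − 1.76) / 6.02 = (114.0 − 1.76)/6.02 = 18.645.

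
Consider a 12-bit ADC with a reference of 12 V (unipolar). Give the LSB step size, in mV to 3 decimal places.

2.930 mV

Full-scale span = 12 V.
LSB = 12 / 2^12 = 12 / 4096 = 0.00292969 V = 2.930 mV.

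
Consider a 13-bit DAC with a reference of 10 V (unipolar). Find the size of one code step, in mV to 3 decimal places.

Full-scale span = 10 V.
LSB = 10 / 2^13 = 10 / 8192 = 0.0012207 V = 1.221 mV.

1.221 mV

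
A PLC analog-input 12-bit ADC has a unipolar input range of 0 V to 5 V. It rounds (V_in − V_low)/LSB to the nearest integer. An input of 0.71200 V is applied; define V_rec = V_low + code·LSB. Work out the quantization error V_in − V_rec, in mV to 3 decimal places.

0.330 mV

LSB = 5/2^12 = 1.221 mV.
(V_in − V_low)/LSB = (0.71200 − 0)/0.0012207 = 583.2704 → code 583 (round).
Reconstructed: 0.71166992 V.
V_in − V_rec = 0.000330078 V = 0.330 mV.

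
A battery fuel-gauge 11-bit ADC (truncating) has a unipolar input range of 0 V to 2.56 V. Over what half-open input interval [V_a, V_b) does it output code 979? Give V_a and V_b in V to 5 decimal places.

LSB = 2.56/2^11 = 1.250 mV.
V_a = V_low + 979·LSB = 1.22375 V; V_b = V_low + 980·LSB = 1.225 V.

[1.22375 V, 1.22500 V)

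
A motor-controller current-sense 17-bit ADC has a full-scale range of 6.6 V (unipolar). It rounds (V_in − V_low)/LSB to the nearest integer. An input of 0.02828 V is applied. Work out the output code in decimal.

code 562

With 131072 levels over 6.6 V, one step is 50.35 µV.
(0.02828 − 0) / 5.0354e-05 = 561.624 LSBs.
So the output code is 562.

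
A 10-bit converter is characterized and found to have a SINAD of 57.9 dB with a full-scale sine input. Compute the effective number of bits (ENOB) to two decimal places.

ENOB = (SINAD − 1.76) / 6.02 = (57.9 − 1.76)/6.02 = 9.326.

9.33 bits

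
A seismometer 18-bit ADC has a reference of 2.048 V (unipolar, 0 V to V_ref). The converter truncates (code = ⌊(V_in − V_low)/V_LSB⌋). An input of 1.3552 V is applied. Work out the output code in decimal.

code 173465

LSB = 2.048 V / 262144 = 7.81 µV.
(1.3552 − 0) / 7.8125e-06 = 173465.600 LSBs.
Floor → code 173465.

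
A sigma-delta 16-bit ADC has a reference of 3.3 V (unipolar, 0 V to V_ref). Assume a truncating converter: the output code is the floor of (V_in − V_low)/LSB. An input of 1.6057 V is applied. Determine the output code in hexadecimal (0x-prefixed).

code 0x7C90 (decimal 31888)

Full-scale span = 3.3 V; LSB = 3.3/2^16 = 50.35 µV.
(V_in − V_low)/LSB = (1.6057 − 0) / 5.0354e-05 = 31888.229.
Floor → code 31888.
In hexadecimal (0x-prefixed): 0x7C90.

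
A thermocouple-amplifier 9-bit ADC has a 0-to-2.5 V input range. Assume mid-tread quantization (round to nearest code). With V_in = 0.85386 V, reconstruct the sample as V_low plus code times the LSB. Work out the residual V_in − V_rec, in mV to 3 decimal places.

Step size: 2.5 V ÷ 2^9 = 4.883 mV.
(V_in − V_low)/LSB = (0.85386 − 0)/0.00488281 = 174.8705 → code 175 (round).
V_rec = 0 + 175·0.00488281 = 0.85449219 V.
V_in − V_rec = -0.000632188 V = -0.632 mV.

-0.632 mV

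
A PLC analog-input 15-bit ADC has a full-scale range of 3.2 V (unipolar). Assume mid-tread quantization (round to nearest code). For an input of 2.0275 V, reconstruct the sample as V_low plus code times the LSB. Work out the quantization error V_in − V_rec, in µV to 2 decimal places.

LSB = 3.2/2^15 = 97.66 µV.
(V_in − V_low)/LSB = (2.0275 − 0)/9.76563e-05 = 20761.6000 → code 20762 (round).
Reconstructed: 2.0275391 V.
V_in − V_rec = -3.90625e-05 V = -39.06 µV.

-39.06 µV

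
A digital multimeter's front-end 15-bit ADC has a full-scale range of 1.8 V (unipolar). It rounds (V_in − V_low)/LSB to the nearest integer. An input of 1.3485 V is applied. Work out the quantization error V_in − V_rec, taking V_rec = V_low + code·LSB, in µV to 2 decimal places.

One LSB is 1.8 V / 32768 = 54.93 µV.
(V_in − V_low)/LSB = (1.3485 − 0)/5.49316e-05 = 24548.6933 → code 24549 (round).
V_rec = 0 + 24549·5.49316e-05 = 1.3485168 V.
Error = 1.3485 − 1.3485168 = -1.68457e-05 V = -16.85 µV.

-16.85 µV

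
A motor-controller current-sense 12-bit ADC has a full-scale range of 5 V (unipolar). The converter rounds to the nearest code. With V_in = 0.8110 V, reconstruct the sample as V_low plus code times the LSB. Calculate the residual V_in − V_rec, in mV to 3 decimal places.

One LSB is 5 V / 4096 = 1.221 mV.
Scaled input = 664.3712 LSBs, so code = 664.
Code 664 maps back to 0 + 664×0.0012207 V = 0.81054688 V.
Error = 0.8110 − 0.81054688 = 0.000453125 V = 0.453 mV.

0.453 mV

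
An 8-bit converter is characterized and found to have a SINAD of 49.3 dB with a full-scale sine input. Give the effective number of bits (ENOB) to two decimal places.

7.90 bits

ENOB = (SINAD − 1.76) / 6.02 = (49.3 − 1.76)/6.02 = 7.897.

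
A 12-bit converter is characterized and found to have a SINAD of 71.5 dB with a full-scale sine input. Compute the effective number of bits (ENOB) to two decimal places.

ENOB = (SINAD − 1.76) / 6.02 = (71.5 − 1.76)/6.02 = 11.585.

11.58 bits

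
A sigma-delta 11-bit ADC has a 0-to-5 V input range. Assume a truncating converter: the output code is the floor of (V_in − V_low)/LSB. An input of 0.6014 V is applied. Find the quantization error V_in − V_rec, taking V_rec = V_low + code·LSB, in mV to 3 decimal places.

0.814 mV

LSB = 5/2^11 = 2.441 mV.
(0.6014 − 0)/0.00244141 = 246.3334; ⌊·⌋ gives code 246.
Code 246 maps back to 0 + 246×0.00244141 V = 0.60058594 V.
V_in − V_rec = 0.000814063 V = 0.814 mV.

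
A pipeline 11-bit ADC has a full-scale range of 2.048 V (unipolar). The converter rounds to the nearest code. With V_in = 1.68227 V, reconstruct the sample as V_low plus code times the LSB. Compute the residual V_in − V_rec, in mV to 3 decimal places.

Step size: 2.048 V ÷ 2^11 = 1.000 mV.
Scaled input = 1682.2700 LSBs, so code = 1682.
V_rec = 0 + 1682·0.001 = 1.682 V.
V_in − V_rec = 0.00027 V = 0.270 mV.

0.270 mV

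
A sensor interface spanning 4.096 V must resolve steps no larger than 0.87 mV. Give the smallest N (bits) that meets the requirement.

13 bits

Number of steps required ≥ 4.096 V / 0.87 mV = 4708.05.
Need 2^N ≥ 4708.05; 2^12 = 4096, 2^13 = 8192.
Minimum N = 13.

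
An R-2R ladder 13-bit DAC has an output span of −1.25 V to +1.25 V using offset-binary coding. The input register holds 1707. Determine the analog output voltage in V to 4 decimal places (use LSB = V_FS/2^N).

LSB = 2.5 V / 2^13 = 305.18 µV.
V_out = (−1.25) + 1707 × 0.000305176 V = -0.729065 V.

-0.7291 V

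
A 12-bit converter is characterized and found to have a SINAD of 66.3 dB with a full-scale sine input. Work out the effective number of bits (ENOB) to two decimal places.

ENOB = (SINAD − 1.76) / 6.02 = (66.3 − 1.76)/6.02 = 10.721.

10.72 bits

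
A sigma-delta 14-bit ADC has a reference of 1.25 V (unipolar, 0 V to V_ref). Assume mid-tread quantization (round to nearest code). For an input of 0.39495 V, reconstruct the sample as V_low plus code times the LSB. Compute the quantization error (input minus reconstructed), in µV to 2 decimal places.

-23.75 µV

Step size: 1.25 V ÷ 2^14 = 76.29 µV.
(0.39495 − 0)/7.62939e-05 = 5176.6886; round gives code 5177.
Reconstructed: 0.39497375 V.
V_in − V_rec = -2.37549e-05 V = -23.75 µV.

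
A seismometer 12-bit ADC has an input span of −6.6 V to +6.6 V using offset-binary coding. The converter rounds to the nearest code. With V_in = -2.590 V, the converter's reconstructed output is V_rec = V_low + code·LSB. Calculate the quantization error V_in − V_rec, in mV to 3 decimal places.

1.016 mV

One LSB is 13.2 V / 4096 = 3.223 mV.
(-2.590 − (−6.6))/0.00322266 = 1244.3152; round gives code 1244.
V_rec = (−6.6) + 1244·0.00322266 = -2.5910156 V.
V_in − V_rec = 0.00101563 V = 1.016 mV.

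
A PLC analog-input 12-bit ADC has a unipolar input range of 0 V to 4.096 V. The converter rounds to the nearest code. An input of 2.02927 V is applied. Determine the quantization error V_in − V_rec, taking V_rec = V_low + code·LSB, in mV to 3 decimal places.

0.270 mV

Step size: 4.096 V ÷ 2^12 = 1.000 mV.
Scaled input = 2029.2700 LSBs, so code = 2029.
V_rec = 0 + 2029·0.001 = 2.029 V.
Error = 2.02927 − 2.029 = 0.00027 V = 0.270 mV.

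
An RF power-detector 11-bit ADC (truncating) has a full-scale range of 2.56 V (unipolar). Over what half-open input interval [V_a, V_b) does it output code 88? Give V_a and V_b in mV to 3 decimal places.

LSB = 2.56/2^11 = 1.250 mV.
V_a = V_low + 88·LSB = 0.11 V; V_b = V_low + 89·LSB = 0.11125 V.

[110.000 mV, 111.250 mV)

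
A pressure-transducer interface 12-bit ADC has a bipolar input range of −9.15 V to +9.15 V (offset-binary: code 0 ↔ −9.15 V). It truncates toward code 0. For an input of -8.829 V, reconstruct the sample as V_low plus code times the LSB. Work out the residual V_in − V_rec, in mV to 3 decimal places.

3.788 mV

Step size: 18.3 V ÷ 2^12 = 4.468 mV.
Scaled input = 71.8479 LSBs, so code = 71.
Reconstructed: -8.8327881 V.
Error = -8.829 − (−8.8327881) = 0.00378809 V = 3.788 mV.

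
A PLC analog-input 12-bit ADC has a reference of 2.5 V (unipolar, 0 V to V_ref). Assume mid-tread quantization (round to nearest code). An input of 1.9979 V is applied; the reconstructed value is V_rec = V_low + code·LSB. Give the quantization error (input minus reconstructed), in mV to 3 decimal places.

LSB = 2.5/2^12 = 0.610 mV.
Scaled input = 3273.3594 LSBs, so code = 3273.
V_rec = 0 + 3273·0.000610352 = 1.9976807 V.
V_in − V_rec = 0.000219336 V = 0.219 mV.

0.219 mV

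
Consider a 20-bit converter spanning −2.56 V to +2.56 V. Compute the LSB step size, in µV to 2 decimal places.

4.88 µV

Full-scale span = 5.12 V.
LSB = 5.12 / 2^20 = 5.12 / 1048576 = 4.88281e-06 V = 4.88 µV.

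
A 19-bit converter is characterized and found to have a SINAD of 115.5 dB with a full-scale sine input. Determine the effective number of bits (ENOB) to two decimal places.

ENOB = (SINAD − 1.76) / 6.02 = (115.5 − 1.76)/6.02 = 18.894.

18.89 bits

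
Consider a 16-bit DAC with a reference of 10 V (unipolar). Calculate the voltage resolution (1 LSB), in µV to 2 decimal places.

152.59 µV

Full-scale span = 10 V.
LSB = 10 / 2^16 = 10 / 65536 = 0.000152588 V = 152.59 µV.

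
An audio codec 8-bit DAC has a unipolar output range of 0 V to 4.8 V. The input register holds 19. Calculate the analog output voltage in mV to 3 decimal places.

356.250 mV

LSB = 4.8 V / 2^8 = 18.750 mV.
V_out = 0 + 19 × 0.01875 V = 0.35625 V.
= 356.250 mV.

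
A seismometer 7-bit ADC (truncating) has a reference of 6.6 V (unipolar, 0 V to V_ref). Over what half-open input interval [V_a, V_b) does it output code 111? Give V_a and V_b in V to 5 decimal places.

LSB = 6.6/2^7 = 51.562 mV.
V_a = V_low + 111·LSB = 5.72344 V; V_b = V_low + 112·LSB = 5.775 V.

[5.72344 V, 5.77500 V)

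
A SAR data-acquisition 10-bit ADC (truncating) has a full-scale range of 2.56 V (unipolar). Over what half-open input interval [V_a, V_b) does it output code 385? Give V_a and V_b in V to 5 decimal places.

[0.96250 V, 0.96500 V)

LSB = 2.56/2^10 = 2.500 mV.
V_a = V_low + 385·LSB = 0.9625 V; V_b = V_low + 386·LSB = 0.965 V.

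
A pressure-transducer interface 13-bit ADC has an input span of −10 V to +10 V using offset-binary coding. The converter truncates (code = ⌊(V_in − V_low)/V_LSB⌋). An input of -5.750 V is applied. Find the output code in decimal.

code 1740

Full-scale span = 20 V; LSB = 20/2^13 = 2.441 mV.
(-5.750 − (−10)) / 0.00244141 = 1740.800 LSBs.
Floor → code 1740.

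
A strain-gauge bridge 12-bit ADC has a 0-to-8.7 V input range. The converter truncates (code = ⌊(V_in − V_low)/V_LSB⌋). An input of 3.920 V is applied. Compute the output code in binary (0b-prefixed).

code 0b11100110101 (decimal 1845)

LSB = 8.7 V / 4096 = 2.124 mV.
(V_in − V_low)/LSB = (3.920 − 0) / 0.00212402 = 1845.554.
⌊·⌋(1845.554) = 1845.
In binary (0b-prefixed): 0b11100110101.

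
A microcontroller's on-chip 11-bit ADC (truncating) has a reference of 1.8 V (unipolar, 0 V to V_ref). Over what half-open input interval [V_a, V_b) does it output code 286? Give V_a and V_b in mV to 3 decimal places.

LSB = 1.8/2^11 = 0.879 mV.
V_a = V_low + 286·LSB = 0.251367 V; V_b = V_low + 287·LSB = 0.252246 V.

[251.367 mV, 252.246 mV)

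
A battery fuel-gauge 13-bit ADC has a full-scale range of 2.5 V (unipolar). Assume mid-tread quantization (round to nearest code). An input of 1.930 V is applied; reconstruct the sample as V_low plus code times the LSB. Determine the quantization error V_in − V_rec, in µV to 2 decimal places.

One LSB is 2.5 V / 8192 = 305.18 µV.
Scaled input = 6324.2240 LSBs, so code = 6324.
Reconstructed: 1.9299316 V.
V_in − V_rec = 6.83594e-05 V = 68.36 µV.

68.36 µV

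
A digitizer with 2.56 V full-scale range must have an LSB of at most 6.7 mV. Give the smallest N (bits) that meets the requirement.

9 bits

Number of steps required ≥ 2.56 V / 6.7 mV = 382.09.
Need 2^N ≥ 382.09; 2^8 = 256, 2^9 = 512.
Minimum N = 9.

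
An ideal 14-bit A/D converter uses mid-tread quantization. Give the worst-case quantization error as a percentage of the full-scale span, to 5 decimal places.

0.00305 %

Rounding → worst-case error = ½ LSB = V_FS/2^15, so 100/32768 = 0.00305176 % of full scale.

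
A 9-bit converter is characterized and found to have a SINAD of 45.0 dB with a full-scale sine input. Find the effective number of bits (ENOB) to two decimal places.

ENOB = (SINAD − 1.76) / 6.02 = (45.0 − 1.76)/6.02 = 7.183.

7.18 bits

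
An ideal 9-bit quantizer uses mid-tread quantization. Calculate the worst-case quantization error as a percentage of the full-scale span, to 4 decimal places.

Rounding → worst-case error = ½ LSB = V_FS/2^10, so 100/1024 = 0.0976562 % of full scale.

0.0977 %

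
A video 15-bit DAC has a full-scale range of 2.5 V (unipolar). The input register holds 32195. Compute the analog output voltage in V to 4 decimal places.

2.4563 V

LSB = 2.5 V / 2^15 = 76.29 µV.
V_out = 0 + 32195 × 7.62939e-05 V = 2.45628 V.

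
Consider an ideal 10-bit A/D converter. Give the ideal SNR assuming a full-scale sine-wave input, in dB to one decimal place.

SNR ≈ 6.02·N + 1.76 dB = 6.02·10 + 1.76 = 61.96 dB.

62.0 dB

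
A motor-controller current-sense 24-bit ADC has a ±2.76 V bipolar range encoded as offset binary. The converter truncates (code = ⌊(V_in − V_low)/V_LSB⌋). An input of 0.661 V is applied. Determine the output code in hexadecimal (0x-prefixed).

LSB = 5.52 V / 16777216 = 0.33 µV.
Input sits at 10397618.829 steps above V_low.
⌊·⌋(10397618.829) = 10397618.
In hexadecimal (0x-prefixed): 0x9EA7B2.

code 0x9EA7B2 (decimal 10397618)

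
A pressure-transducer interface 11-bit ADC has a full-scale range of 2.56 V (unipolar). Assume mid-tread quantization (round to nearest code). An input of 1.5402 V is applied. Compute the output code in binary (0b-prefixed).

code 0b10011010000 (decimal 1232)

Full-scale span = 2.56 V; LSB = 2.56/2^11 = 1.250 mV.
(1.5402 − 0) / 0.00125 = 1232.160 LSBs.
Round → code 1232.
In binary (0b-prefixed): 0b10011010000.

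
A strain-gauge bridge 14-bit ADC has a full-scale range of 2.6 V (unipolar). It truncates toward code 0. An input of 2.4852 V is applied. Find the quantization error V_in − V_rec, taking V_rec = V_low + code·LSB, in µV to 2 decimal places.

92.58 µV

One LSB is 2.6 V / 16384 = 158.69 µV.
Scaled input = 15660.5834 LSBs, so code = 15660.
V_rec = 0 + 15660·0.000158691 = 2.4851074 V.
Error = 2.4852 − 2.4851074 = 9.25781e-05 V = 92.58 µV.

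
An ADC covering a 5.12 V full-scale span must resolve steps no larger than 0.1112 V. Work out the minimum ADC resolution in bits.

Number of steps required ≥ 5.12 V / 0.1112 V = 46.04.
Need 2^N ≥ 46.04; 2^5 = 32, 2^6 = 64.
Minimum N = 6.

6 bits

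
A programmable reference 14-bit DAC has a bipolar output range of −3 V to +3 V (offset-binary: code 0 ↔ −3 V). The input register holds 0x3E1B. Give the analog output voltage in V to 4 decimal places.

2.8224 V

LSB = 6 V / 2^14 = 366.21 µV.
Code 0x3E1B = 15899 decimal.
V_out = (−3) + 15899 × 0.000366211 V = 2.82239 V.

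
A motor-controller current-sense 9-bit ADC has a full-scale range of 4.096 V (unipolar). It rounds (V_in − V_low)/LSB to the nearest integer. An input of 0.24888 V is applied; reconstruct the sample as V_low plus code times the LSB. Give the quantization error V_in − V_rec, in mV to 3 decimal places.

0.880 mV

LSB = 4.096/2^9 = 8.000 mV.
(V_in − V_low)/LSB = (0.24888 − 0)/0.008 = 31.1100 → code 31 (round).
V_rec = 0 + 31·0.008 = 0.248 V.
Error = 0.24888 − 0.248 = 0.00088 V = 0.880 mV.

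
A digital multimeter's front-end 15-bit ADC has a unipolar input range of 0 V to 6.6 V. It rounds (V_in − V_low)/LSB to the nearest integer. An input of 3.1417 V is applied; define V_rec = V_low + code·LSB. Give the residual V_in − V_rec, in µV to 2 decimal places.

LSB = 6.6/2^15 = 201.42 µV.
(3.1417 − 0)/0.000201416 = 15598.0645; round gives code 15598.
Reconstructed: 3.141687 V.
Difference: 1.29883e-05 V → 12.99 µV.

12.99 µV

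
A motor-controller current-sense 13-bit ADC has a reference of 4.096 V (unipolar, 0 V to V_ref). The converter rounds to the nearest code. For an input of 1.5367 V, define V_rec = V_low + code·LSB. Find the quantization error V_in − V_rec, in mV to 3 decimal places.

0.200 mV

LSB = 4.096/2^13 = 0.500 mV.
Scaled input = 3073.4000 LSBs, so code = 3073.
Reconstructed: 1.5365 V.
Error = 1.5367 − 1.5365 = 0.0002 V = 0.200 mV.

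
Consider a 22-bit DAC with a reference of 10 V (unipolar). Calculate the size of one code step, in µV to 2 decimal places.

Full-scale span = 10 V.
LSB = 10 / 2^22 = 10 / 4194304 = 2.38419e-06 V = 2.38 µV.

2.38 µV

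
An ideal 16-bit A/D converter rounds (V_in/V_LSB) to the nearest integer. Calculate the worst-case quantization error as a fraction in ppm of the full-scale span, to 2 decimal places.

Rounding → worst-case error = ½ LSB = V_FS/2^17, so 1e+06/131072 = 7.62939 ppm of full scale.

7.63 ppm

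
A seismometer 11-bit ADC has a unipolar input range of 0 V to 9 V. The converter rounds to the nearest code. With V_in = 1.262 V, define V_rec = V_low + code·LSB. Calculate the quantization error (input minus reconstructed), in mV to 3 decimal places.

0.770 mV

One LSB is 9 V / 2048 = 4.395 mV.
(1.262 − 0)/0.00439453 = 287.1751; round gives code 287.
Reconstructed: 1.2612305 V.
V_in − V_rec = 0.000769531 V = 0.770 mV.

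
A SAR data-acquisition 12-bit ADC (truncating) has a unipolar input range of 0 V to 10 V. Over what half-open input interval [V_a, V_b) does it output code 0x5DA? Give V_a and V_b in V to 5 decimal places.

[3.65723 V, 3.65967 V)

LSB = 10/2^12 = 2.441 mV.
Code 0x5DA = 1498 decimal.
V_a = V_low + 1498·LSB = 3.65723 V; V_b = V_low + 1499·LSB = 3.65967 V.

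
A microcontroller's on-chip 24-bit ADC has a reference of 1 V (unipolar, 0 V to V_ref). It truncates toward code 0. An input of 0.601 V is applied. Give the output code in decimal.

Full-scale span = 1 V; LSB = 1/2^24 = 0.06 µV.
Input sits at 10083106.816 steps above V_low.
So the output code is 10083106.

code 10083106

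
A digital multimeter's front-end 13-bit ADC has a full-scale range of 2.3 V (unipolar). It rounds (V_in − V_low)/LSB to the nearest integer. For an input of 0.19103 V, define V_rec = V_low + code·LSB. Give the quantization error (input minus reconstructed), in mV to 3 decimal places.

One LSB is 2.3 V / 8192 = 280.76 µV.
Scaled input = 680.3990 LSBs, so code = 680.
V_rec = 0 + 680·0.000280762 = 0.19091797 V.
V_in − V_rec = 0.000112031 V = 0.112 mV.

0.112 mV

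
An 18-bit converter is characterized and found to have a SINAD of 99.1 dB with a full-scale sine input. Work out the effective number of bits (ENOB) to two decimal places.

16.17 bits

ENOB = (SINAD − 1.76) / 6.02 = (99.1 − 1.76)/6.02 = 16.169.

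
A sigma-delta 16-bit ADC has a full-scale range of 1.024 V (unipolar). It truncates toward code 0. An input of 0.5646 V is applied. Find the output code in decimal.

code 36134

Full-scale span = 1.024 V; LSB = 1.024/2^16 = 15.62 µV.
(V_in − V_low)/LSB = (0.5646 − 0) / 1.5625e-05 = 36134.400.
So the output code is 36134.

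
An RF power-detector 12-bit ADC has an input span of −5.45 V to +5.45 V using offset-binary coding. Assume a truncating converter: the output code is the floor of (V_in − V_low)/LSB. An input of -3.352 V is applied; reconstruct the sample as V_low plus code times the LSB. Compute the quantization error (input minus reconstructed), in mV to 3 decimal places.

1.027 mV

Step size: 10.9 V ÷ 2^12 = 2.661 mV.
(V_in − V_low)/LSB = (-3.352 − (−5.45))/0.00266113 = 788.3861 → code 788 (floor).
Code 788 maps back to (−5.45) + 788×0.00266113 V = -3.3530273 V.
Difference: 0.00102734 V → 1.027 mV.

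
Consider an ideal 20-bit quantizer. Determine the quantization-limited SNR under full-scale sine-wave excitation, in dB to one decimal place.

SNR ≈ 6.02·N + 1.76 dB = 6.02·20 + 1.76 = 122.16 dB.

122.2 dB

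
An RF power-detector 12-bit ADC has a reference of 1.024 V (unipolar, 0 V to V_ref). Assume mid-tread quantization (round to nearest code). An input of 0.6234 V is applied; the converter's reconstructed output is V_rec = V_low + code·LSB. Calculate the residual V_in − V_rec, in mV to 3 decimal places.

-0.100 mV

LSB = 1.024/2^12 = 250.00 µV.
(V_in − V_low)/LSB = (0.6234 − 0)/0.00025 = 2493.6000 → code 2494 (round).
V_rec = 0 + 2494·0.00025 = 0.6235 V.
Difference: -0.0001 V → -0.100 mV.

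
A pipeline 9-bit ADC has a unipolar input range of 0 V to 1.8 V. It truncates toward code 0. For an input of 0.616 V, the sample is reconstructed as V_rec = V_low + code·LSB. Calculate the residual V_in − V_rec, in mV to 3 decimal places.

One LSB is 1.8 V / 512 = 3.516 mV.
(V_in − V_low)/LSB = (0.616 − 0)/0.00351563 = 175.2178 → code 175 (floor).
V_rec = 0 + 175·0.00351563 = 0.61523438 V.
V_in − V_rec = 0.000765625 V = 0.766 mV.

0.766 mV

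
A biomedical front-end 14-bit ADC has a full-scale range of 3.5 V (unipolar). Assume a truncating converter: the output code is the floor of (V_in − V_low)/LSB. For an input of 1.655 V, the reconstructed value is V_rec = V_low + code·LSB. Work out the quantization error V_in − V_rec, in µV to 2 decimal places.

62.26 µV

Step size: 3.5 V ÷ 2^14 = 213.62 µV.
(V_in − V_low)/LSB = (1.655 − 0)/0.000213623 = 7747.2914 → code 7747 (floor).
Reconstructed: 1.6549377 V.
V_in − V_rec = 6.22559e-05 V = 62.26 µV.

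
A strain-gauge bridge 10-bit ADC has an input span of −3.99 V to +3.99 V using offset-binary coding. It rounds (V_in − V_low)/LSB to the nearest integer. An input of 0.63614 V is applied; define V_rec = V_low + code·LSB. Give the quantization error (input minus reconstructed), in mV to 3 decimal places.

One LSB is 7.98 V / 1024 = 7.793 mV.
(0.63614 − (−3.99))/0.00779297 = 593.6300; round gives code 594.
Code 594 maps back to (−3.99) + 594×0.00779297 V = 0.63902344 V.
Error = 0.63614 − 0.63902344 = -0.00288344 V = -2.883 mV.

-2.883 mV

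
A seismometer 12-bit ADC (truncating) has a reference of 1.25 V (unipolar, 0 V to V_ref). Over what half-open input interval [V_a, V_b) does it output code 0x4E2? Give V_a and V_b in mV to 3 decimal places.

[381.470 mV, 381.775 mV)

LSB = 1.25/2^12 = 305.18 µV.
Code 0x4E2 = 1250 decimal.
V_a = V_low + 1250·LSB = 0.38147 V; V_b = V_low + 1251·LSB = 0.381775 V.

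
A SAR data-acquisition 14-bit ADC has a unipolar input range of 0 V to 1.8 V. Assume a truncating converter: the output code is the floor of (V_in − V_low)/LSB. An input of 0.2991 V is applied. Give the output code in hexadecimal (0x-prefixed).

Full-scale span = 1.8 V; LSB = 1.8/2^14 = 109.86 µV.
(V_in − V_low)/LSB = (0.2991 − 0) / 0.000109863 = 2722.475.
⌊·⌋(2722.475) = 2722.
In hexadecimal (0x-prefixed): 0xAA2.

code 0xAA2 (decimal 2722)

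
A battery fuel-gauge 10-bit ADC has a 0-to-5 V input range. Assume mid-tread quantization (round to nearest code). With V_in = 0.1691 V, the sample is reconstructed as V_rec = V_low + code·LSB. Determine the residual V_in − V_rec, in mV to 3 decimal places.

-1.798 mV

LSB = 5/2^10 = 4.883 mV.
Scaled input = 34.6317 LSBs, so code = 35.
V_rec = 0 + 35·0.00488281 = 0.17089844 V.
V_in − V_rec = -0.00179844 V = -1.798 mV.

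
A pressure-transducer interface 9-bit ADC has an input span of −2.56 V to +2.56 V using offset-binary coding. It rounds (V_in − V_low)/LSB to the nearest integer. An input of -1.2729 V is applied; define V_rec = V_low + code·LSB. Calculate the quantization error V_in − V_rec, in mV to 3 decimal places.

Step size: 5.12 V ÷ 2^9 = 10.000 mV.
Scaled input = 128.7100 LSBs, so code = 129.
Code 129 maps back to (−2.56) + 129×0.01 V = -1.27 V.
Error = -1.2729 − (−1.27) = -0.0029 V = -2.900 mV.

-2.900 mV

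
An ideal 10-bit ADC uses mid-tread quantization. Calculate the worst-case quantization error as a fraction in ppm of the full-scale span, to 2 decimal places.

488.28 ppm

Rounding → worst-case error = ½ LSB = V_FS/2^11, so 1e+06/2048 = 488.281 ppm of full scale.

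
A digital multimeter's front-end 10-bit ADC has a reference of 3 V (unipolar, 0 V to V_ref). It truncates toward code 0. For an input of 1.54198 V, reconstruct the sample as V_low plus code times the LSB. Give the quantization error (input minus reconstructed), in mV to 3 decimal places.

One LSB is 3 V / 1024 = 2.930 mV.
(V_in − V_low)/LSB = (1.54198 − 0)/0.00292969 = 526.3292 → code 526 (floor).
Reconstructed: 1.5410156 V.
V_in − V_rec = 0.000964375 V = 0.964 mV.

0.964 mV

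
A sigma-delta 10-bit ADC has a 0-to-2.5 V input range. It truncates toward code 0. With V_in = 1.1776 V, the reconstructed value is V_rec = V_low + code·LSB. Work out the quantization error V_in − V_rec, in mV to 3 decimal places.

0.842 mV

Step size: 2.5 V ÷ 2^10 = 2.441 mV.
(V_in − V_low)/LSB = (1.1776 − 0)/0.00244141 = 482.3450 → code 482 (floor).
Reconstructed: 1.1767578 V.
Error = 1.1776 − 1.1767578 = 0.000842188 V = 0.842 mV.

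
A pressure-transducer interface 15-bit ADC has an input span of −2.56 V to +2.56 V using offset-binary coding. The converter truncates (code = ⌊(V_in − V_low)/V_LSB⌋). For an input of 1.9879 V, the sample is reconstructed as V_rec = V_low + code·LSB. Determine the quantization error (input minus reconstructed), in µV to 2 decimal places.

LSB = 5.12/2^15 = 156.25 µV.
Scaled input = 29106.5600 LSBs, so code = 29106.
V_rec = (−2.56) + 29106·0.00015625 = 1.9878125 V.
Difference: 8.75e-05 V → 87.50 µV.

87.50 µV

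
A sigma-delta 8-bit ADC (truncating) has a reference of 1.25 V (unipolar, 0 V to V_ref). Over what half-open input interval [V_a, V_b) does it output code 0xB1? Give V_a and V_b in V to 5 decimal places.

[0.86426 V, 0.86914 V)

LSB = 1.25/2^8 = 4.883 mV.
Code 0xB1 = 177 decimal.
V_a = V_low + 177·LSB = 0.864258 V; V_b = V_low + 178·LSB = 0.869141 V.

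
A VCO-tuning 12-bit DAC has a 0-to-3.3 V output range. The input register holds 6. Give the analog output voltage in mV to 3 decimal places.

4.834 mV

LSB = 3.3 V / 2^12 = 0.806 mV.
V_out = 0 + 6 × 0.000805664 V = 0.00483398 V.
= 4.834 mV.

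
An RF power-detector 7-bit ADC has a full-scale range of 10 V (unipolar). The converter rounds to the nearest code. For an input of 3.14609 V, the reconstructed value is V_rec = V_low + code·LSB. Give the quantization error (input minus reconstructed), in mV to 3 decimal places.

21.090 mV

LSB = 10/2^7 = 78.125 mV.
(3.14609 − 0)/0.078125 = 40.2700; round gives code 40.
Code 40 maps back to 0 + 40×0.078125 V = 3.125 V.
V_in − V_rec = 0.02109 V = 21.090 mV.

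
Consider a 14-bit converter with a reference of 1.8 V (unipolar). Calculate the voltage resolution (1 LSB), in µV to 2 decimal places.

109.86 µV

Full-scale span = 1.8 V.
LSB = 1.8 / 2^14 = 1.8 / 16384 = 0.000109863 V = 109.86 µV.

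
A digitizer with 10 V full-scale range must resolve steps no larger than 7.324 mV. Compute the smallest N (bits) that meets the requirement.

Number of steps required ≥ 10 V / 7.324 mV = 1365.37.
Need 2^N ≥ 1365.37; 2^10 = 1024, 2^11 = 2048.
Minimum N = 11.

11 bits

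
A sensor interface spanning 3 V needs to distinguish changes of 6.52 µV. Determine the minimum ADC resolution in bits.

Number of steps required ≥ 3 V / 6.52 µV = 460122.70.
Need 2^N ≥ 460122.70; 2^18 = 262144, 2^19 = 524288.
Minimum N = 19.

19 bits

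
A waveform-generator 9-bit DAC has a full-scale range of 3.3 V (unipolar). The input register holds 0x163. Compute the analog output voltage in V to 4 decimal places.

2.2881 V

LSB = 3.3 V / 2^9 = 6.445 mV.
Code 0x163 = 355 decimal.
V_out = 0 + 355 × 0.00644531 V = 2.28809 V.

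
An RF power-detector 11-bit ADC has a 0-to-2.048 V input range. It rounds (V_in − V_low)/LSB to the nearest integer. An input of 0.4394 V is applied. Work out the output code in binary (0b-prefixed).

Full-scale span = 2.048 V; LSB = 2.048/2^11 = 1.000 mV.
(V_in − V_low)/LSB = (0.4394 − 0) / 0.001 = 439.400.
So the output code is 439.
In binary (0b-prefixed): 0b110110111.

code 0b110110111 (decimal 439)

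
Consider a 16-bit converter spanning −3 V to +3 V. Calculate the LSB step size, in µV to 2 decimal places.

Full-scale span = 6 V.
LSB = 6 / 2^16 = 6 / 65536 = 9.15527e-05 V = 91.55 µV.

91.55 µV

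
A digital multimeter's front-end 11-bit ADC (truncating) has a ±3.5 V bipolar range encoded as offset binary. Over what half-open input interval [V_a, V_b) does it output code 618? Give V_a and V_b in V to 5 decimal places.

LSB = 7/2^11 = 3.418 mV.
V_a = V_low + 618·LSB = -1.3877 V; V_b = V_low + 619·LSB = -1.38428 V.

[-1.38770 V, -1.38428 V)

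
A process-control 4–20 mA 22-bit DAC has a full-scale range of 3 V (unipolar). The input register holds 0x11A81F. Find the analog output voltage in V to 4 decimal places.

0.8277 V

LSB = 3 V / 2^22 = 0.72 µV.
Code 0x11A81F = 1157151 decimal.
V_out = 0 + 1157151 × 7.15256e-07 V = 0.827659 V.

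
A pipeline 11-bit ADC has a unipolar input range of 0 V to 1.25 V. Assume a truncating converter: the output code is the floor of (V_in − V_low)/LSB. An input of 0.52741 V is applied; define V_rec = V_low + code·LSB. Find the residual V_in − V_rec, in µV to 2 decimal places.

Step size: 1.25 V ÷ 2^11 = 0.610 mV.
(V_in − V_low)/LSB = (0.52741 − 0)/0.000610352 = 864.1085 → code 864 (floor).
Reconstructed: 0.52734375 V.
Difference: 6.625e-05 V → 66.25 µV.

66.25 µV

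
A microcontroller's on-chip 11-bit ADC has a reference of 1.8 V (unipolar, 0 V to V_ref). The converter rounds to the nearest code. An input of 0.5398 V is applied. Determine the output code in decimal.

code 614

LSB = 1.8 V / 2048 = 0.879 mV.
(0.5398 − 0) / 0.000878906 = 614.172 LSBs.
So the output code is 614.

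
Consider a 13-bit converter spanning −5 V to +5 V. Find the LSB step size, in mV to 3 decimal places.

1.221 mV

Full-scale span = 10 V.
LSB = 10 / 2^13 = 10 / 8192 = 0.0012207 V = 1.221 mV.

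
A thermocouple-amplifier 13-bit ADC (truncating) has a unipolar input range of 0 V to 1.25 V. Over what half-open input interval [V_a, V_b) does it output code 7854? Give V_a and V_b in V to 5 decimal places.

LSB = 1.25/2^13 = 152.59 µV.
V_a = V_low + 7854·LSB = 1.19843 V; V_b = V_low + 7855·LSB = 1.19858 V.

[1.19843 V, 1.19858 V)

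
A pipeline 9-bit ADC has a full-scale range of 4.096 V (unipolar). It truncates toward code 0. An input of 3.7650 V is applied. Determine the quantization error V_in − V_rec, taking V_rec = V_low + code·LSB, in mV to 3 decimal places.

5.000 mV

Step size: 4.096 V ÷ 2^9 = 8.000 mV.
(V_in − V_low)/LSB = (3.7650 − 0)/0.008 = 470.6250 → code 470 (floor).
Code 470 maps back to 0 + 470×0.008 V = 3.76 V.
V_in − V_rec = 0.005 V = 5.000 mV.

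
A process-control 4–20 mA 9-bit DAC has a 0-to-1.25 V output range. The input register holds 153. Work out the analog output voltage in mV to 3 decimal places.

LSB = 1.25 V / 2^9 = 2.441 mV.
V_out = 0 + 153 × 0.00244141 V = 0.373535 V.
= 373.535 mV.

373.535 mV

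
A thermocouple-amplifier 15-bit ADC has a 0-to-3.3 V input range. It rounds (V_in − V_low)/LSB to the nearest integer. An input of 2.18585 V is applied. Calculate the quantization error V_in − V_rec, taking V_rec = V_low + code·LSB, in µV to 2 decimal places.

One LSB is 3.3 V / 32768 = 100.71 µV.
(2.18585 − 0)/0.000100708 = 21704.8281; round gives code 21705.
V_rec = 0 + 21705·0.000100708 = 2.1858673 V.
Error = 2.18585 − 2.1858673 = -1.73096e-05 V = -17.31 µV.

-17.31 µV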